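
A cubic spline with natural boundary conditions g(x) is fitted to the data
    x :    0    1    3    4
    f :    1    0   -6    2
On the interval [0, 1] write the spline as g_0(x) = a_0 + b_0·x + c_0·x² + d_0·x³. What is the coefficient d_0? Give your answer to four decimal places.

Put M_i = g'' at the i-th knot. Here h = (1, 2, 1) and Δ = (-1, -3, 8), so the interior equations h_(i-1)·M_(i-1) + 2(h_(i-1)+h_i)·M_i + h_i·M_(i+1) = 6(Δ_i − Δ_(i-1)) read
  1·M_0 + 6·M_1 + 2·M_2 = 6(Δ_1 - Δ_0) = -12
  2·M_1 + 6·M_2 + 1·M_3 = 6(Δ_2 - Δ_1) = 66
Natural end conditions: M_0 = M_3 = 0.
Forward elimination and back-substitution give M_0 = 0, M_1 = -51/8, M_2 = 105/8, M_3 = 0.
On [0, 1], with g_0(x) = a_0 + b_0·x + c_0·x² + d_0·x³: c_0 = M_0/2 = 0, d_0 = (M_1 - M_0)/(6h_0) = -17/16, b_0 = Δ_0 - h_0(2M_0 + M_1)/6 = 1/16.

-1.0625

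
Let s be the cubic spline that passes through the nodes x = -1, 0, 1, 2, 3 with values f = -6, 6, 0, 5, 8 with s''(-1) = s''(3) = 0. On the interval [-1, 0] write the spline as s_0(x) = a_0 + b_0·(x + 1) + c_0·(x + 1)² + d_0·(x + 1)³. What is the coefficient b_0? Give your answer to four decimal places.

Write M_i for s''(x_i). With h_i = 1, 1, 1, 1 and divided differences Δ_i = 12, -6, 5, 3, the continuity of s' gives the tridiagonal system
  1·M_0 + 4·M_1 + 1·M_2 = 6(Δ_1 - Δ_0) = -108
  1·M_1 + 4·M_2 + 1·M_3 = 6(Δ_2 - Δ_1) = 66
  1·M_2 + 4·M_3 + 1·M_4 = 6(Δ_3 - Δ_2) = -12
Natural end conditions: M_0 = M_4 = 0.
Hence M_0 = 0, M_1 = -237/7, M_2 = 192/7, M_3 = -69/7, M_4 = 0.
On [-1, 0], with s_0(x) = a_0 + b_0·(x + 1) + c_0·(x + 1)² + d_0·(x + 1)³: c_0 = M_0/2 = 0, d_0 = (M_1 - M_0)/(6h_0) = -79/14, b_0 = Δ_0 - h_0(2M_0 + M_1)/6 = 247/14.

17.6429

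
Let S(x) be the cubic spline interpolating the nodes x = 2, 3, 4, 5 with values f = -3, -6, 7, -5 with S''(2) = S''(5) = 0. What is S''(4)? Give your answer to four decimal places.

Write σ_i for S''(x_i). With h_i = 1, 1, 1 and divided differences Δ_i = -3, 13, -12, the continuity of S' gives the tridiagonal system
  1·σ_0 + 4·σ_1 + 1·σ_2 = 6(Δ_1 - Δ_0) = 96
  1·σ_1 + 4·σ_2 + 1·σ_3 = 6(Δ_2 - Δ_1) = -150
Natural end conditions: σ_0 = σ_3 = 0.
Solving: σ_0 = 0, σ_1 = 178/5, σ_2 = -232/5, σ_3 = 0.

-46.4000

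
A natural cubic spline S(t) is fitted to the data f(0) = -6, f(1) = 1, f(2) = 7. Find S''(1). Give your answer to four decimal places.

Let M_i = S''(x_i). Step sizes h_i = 1, 1; slopes of the chords Δ_i = (y_(i+1) - y_i)/h_i = 7, 6.
  1·M_0 + 4·M_1 + 1·M_2 = 6(Δ_1 - Δ_0) = -6
Natural end conditions: M_0 = M_2 = 0.
Solving: M_0 = 0, M_1 = -3/2, M_2 = 0.

-1.5000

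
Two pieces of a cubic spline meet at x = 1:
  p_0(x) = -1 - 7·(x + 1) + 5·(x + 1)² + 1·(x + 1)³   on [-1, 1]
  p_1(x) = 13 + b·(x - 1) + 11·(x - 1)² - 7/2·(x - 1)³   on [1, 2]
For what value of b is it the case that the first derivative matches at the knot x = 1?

25

p_0'(x) = -7 + 10·(x + 1) + 3·(x + 1)², so p_0'(1) = 25. On the right, p_1'(1) = b, so b = 25.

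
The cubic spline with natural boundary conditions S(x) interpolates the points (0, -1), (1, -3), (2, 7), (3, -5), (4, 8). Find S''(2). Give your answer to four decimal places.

-53.5714

Write m_i for S''(x_i). With h_i = 1, 1, 1, 1 and divided differences Δ_i = -2, 10, -12, 13, the continuity of S' gives the tridiagonal system
  1·m_0 + 4·m_1 + 1·m_2 = 6(Δ_1 - Δ_0) = 72
  1·m_1 + 4·m_2 + 1·m_3 = 6(Δ_2 - Δ_1) = -132
  1·m_2 + 4·m_3 + 1·m_4 = 6(Δ_3 - Δ_2) = 150
Natural end conditions: m_0 = m_4 = 0.
Forward elimination and back-substitution give m_0 = 0, m_1 = 879/28, m_2 = -375/7, m_3 = 1425/28, m_4 = 0.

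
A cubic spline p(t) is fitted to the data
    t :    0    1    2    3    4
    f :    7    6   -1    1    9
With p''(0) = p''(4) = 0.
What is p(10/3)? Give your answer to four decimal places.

3.3492

Write m_i for p''(x_i). With h_i = 1, 1, 1, 1 and divided differences Δ_i = -1, -7, 2, 8, the continuity of p' gives the tridiagonal system
  1·m_0 + 4·m_1 + 1·m_2 = 6(Δ_1 - Δ_0) = -36
  1·m_1 + 4·m_2 + 1·m_3 = 6(Δ_2 - Δ_1) = 54
  1·m_2 + 4·m_3 + 1·m_4 = 6(Δ_3 - Δ_2) = 36
Natural end conditions: m_0 = m_4 = 0.
Solving the tridiagonal system: m_0 = 0, m_1 = -90/7, m_2 = 108/7, m_3 = 36/7, m_4 = 0.
On [3, 4], p(t) = 1 + 44/7·(t - 3) + 18/7·(t - 3)² - 6/7·(t - 3)³.
With (t - 3) = 1/3: p(10/3) = 211/63.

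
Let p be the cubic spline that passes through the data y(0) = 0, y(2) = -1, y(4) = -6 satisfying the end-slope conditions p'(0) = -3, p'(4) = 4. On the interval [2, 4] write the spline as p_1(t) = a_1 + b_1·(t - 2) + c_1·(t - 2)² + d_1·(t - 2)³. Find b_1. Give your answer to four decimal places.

-2.5000

Write σ_i for p''(x_i). With h_i = 2, 2 and divided differences Δ_i = -1/2, -5/2, the continuity of p' gives the tridiagonal system
  2·σ_0 + 8·σ_1 + 2·σ_2 = 6(Δ_1 - Δ_0) = -12
Clamped end conditions give two more equations: 2h_0·σ_0 + h_0·σ_1 = 6(Δ_0 - p'(0)) = 15 and h_1·σ_1 + 2h_1·σ_2 = 6(p'(4) - Δ_1) = 39.
Hence σ_0 = 7, σ_1 = -13/2, σ_2 = 13.
On [2, 4], with p_1(t) = a_1 + b_1·(t - 2) + c_1·(t - 2)² + d_1·(t - 2)³: c_1 = σ_1/2 = -13/4, d_1 = (σ_2 - σ_1)/(6h_1) = 13/8, b_1 = Δ_1 - h_1(2σ_1 + σ_2)/6 = -5/2.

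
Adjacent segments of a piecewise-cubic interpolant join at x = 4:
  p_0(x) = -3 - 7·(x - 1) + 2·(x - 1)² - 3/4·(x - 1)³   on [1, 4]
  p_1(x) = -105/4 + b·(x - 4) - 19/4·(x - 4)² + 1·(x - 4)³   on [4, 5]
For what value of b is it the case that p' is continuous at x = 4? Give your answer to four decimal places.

-15.2500

p_0'(x) = -7 + 4·(x - 1) - 9/4·(x - 1)², so p_0'(4) = -61/4. On the right, p_1'(4) = b, so b = -61/4.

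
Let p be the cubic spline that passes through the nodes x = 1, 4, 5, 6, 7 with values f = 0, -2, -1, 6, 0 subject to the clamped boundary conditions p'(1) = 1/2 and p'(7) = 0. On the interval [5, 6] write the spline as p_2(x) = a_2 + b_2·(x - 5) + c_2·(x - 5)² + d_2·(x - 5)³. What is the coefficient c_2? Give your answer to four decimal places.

With M_i denoting the second derivative at x_i, h_i = 3, 1, 1, 1, and Δ_i = (y_(i+1) − y_i)/h_i = -2/3, 1, 7, -6:
  3·M_0 + 8·M_1 + 1·M_2 = 6(Δ_1 - Δ_0) = 10
  1·M_1 + 4·M_2 + 1·M_3 = 6(Δ_2 - Δ_1) = 36
  1·M_2 + 4·M_3 + 1·M_4 = 6(Δ_3 - Δ_2) = -78
Clamped end conditions give two more equations: 2h_0·M_0 + h_0·M_1 = 6(Δ_0 - p'(1)) = -7 and h_3·M_3 + 2h_3·M_4 = 6(p'(7) - Δ_3) = 36.
Solving: M_0 = -95/108, M_1 = -31/54, M_2 = 1861/108, M_3 = -1747/54, M_4 = 3691/108.
On [5, 6], with p_2(x) = a_2 + b_2·(x - 5) + c_2·(x - 5)² + d_2·(x - 5)³: c_2 = M_2/2 = 1861/216, d_2 = (M_3 - M_2)/(6h_2) = -595/72, b_2 = Δ_2 - h_2(2M_2 + M_3)/6 = 359/54.

8.6157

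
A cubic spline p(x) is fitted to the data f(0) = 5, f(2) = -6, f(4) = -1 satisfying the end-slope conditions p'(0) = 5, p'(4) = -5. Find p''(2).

Put m_i = p'' at the i-th knot. Here h = (2, 2) and Δ = (-11/2, 5/2), so the interior equations h_(i-1)·m_(i-1) + 2(h_(i-1)+h_i)·m_i + h_i·m_(i+1) = 6(Δ_i − Δ_(i-1)) read
  2·m_0 + 8·m_1 + 2·m_2 = 6(Δ_1 - Δ_0) = 48
Clamped end conditions give two more equations: 2h_0·m_0 + h_0·m_1 = 6(Δ_0 - p'(0)) = -63 and h_1·m_1 + 2h_1·m_2 = 6(p'(4) - Δ_1) = -45.
Forward elimination and back-substitution give m_0 = -97/4, m_1 = 17, m_2 = -79/4.

17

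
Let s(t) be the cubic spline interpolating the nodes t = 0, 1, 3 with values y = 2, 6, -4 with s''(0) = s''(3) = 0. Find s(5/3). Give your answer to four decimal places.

Let M_i = s''(x_i). Step sizes h_i = 1, 2; slopes of the chords Δ_i = (y_(i+1) - y_i)/h_i = 4, -5.
  1·M_0 + 6·M_1 + 2·M_2 = 6(Δ_1 - Δ_0) = -54
Natural end conditions: M_0 = M_2 = 0.
Hence M_0 = 0, M_1 = -9, M_2 = 0.
On [1, 3], s(t) = 6 + 1·(t - 1) - 9/2·(t - 1)² + 3/4·(t - 1)³.
With (t - 1) = 2/3: s(5/3) = 44/9.

4.8889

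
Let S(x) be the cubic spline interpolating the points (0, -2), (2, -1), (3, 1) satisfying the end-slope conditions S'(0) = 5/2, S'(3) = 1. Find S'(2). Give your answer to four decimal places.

With m_i denoting the second derivative at x_i, h_i = 2, 1, and Δ_i = (y_(i+1) − y_i)/h_i = 1/2, 2:
  2·m_0 + 6·m_1 + 1·m_2 = 6(Δ_1 - Δ_0) = 9
Clamped end conditions give two more equations: 2h_0·m_0 + h_0·m_1 = 6(Δ_0 - S'(0)) = -12 and h_1·m_1 + 2h_1·m_2 = 6(S'(3) - Δ_1) = -6.
Forward elimination and back-substitution give m_0 = -5, m_1 = 4, m_2 = -5.
On [2, 3], S'(x) = b_1 + 2c_1·(x - 2) + 3d_1·(x - 2)² with b_1 = Δ_1 - h_1(2m_1 + m_2)/6 = 3/2, c_1 = m_1/2 = 2, d_1 = (m_2 - m_1)/(6h_1) = -3/2. So S'(2) = 3/2.

1.5000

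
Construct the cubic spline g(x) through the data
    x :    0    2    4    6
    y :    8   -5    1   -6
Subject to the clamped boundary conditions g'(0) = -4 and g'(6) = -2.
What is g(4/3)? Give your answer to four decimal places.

-1.6988

Let σ_i = g''(x_i). Step sizes h_i = 2, 2, 2; slopes of the chords Δ_i = (y_(i+1) - y_i)/h_i = -13/2, 3, -7/2.
  2·σ_0 + 8·σ_1 + 2·σ_2 = 6(Δ_1 - Δ_0) = 57
  2·σ_1 + 8·σ_2 + 2·σ_3 = 6(Δ_2 - Δ_1) = -39
Clamped end conditions give two more equations: 2h_0·σ_0 + h_0·σ_1 = 6(Δ_0 - g'(0)) = -15 and h_2·σ_2 + 2h_2·σ_3 = 6(g'(6) - Δ_2) = 9.
Hence σ_0 = -146/15, σ_1 = 359/30, σ_2 = -289/30, σ_3 = 106/15.
On [0, 2], g(x) = 8 - 4·x - 73/15·x² + 217/120·x³.
With x = 4/3: g(4/3) = -688/405.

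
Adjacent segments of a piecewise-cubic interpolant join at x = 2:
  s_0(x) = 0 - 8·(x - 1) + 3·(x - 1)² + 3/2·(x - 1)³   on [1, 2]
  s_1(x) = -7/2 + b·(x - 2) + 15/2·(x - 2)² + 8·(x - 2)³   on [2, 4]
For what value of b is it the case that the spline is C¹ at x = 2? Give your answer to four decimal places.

2.5000

s_0'(x) = -8 + 6·(x - 1) + 9/2·(x - 1)², so s_0'(2) = 5/2. On the right, s_1'(2) = b, so b = 5/2.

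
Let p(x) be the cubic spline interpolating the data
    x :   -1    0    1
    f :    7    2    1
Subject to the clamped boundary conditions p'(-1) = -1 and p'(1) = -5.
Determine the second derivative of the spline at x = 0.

Write m_i for p''(x_i). With h_i = 1, 1 and divided differences Δ_i = -5, -1, the continuity of p' gives the tridiagonal system
  1·m_0 + 4·m_1 + 1·m_2 = 6(Δ_1 - Δ_0) = 24
Clamped end conditions give two more equations: 2h_0·m_0 + h_0·m_1 = 6(Δ_0 - p'(-1)) = -24 and h_1·m_1 + 2h_1·m_2 = 6(p'(1) - Δ_1) = -24.
Solving: m_0 = -20, m_1 = 16, m_2 = -20.

16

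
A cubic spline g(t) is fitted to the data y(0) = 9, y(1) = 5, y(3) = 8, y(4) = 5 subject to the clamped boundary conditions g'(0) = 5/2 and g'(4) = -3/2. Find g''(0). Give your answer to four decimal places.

Let M_i = g''(x_i). Step sizes h_i = 1, 2, 1; slopes of the chords Δ_i = (y_(i+1) - y_i)/h_i = -4, 3/2, -3.
  1·M_0 + 6·M_1 + 2·M_2 = 6(Δ_1 - Δ_0) = 33
  2·M_1 + 6·M_2 + 1·M_3 = 6(Δ_2 - Δ_1) = -27
Clamped end conditions give two more equations: 2h_0·M_0 + h_0·M_1 = 6(Δ_0 - g'(0)) = -39 and h_2·M_2 + 2h_2·M_3 = 6(g'(4) - Δ_2) = 9.
Forward elimination and back-substitution give M_0 = -131/5, M_1 = 67/5, M_2 = -53/5, M_3 = 49/5.

-26.2000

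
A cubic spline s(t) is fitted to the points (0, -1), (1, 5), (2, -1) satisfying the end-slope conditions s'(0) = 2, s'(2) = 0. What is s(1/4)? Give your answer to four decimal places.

0.2422

Write m_i for s''(x_i). With h_i = 1, 1 and divided differences Δ_i = 6, -6, the continuity of s' gives the tridiagonal system
  1·m_0 + 4·m_1 + 1·m_2 = 6(Δ_1 - Δ_0) = -72
Clamped end conditions give two more equations: 2h_0·m_0 + h_0·m_1 = 6(Δ_0 - s'(0)) = 24 and h_1·m_1 + 2h_1·m_2 = 6(s'(2) - Δ_1) = 36.
Forward elimination and back-substitution give m_0 = 29, m_1 = -34, m_2 = 35.
On [0, 1], s(t) = -1 + 2·t + 29/2·t² - 21/2·t³.
With t = 1/4: s(1/4) = 31/128.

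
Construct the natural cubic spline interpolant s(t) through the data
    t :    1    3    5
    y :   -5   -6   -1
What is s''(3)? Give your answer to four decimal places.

2.2500

Let M_i = s''(x_i). Step sizes h_i = 2, 2; slopes of the chords Δ_i = (y_(i+1) - y_i)/h_i = -1/2, 5/2.
  2·M_0 + 8·M_1 + 2·M_2 = 6(Δ_1 - Δ_0) = 18
Natural end conditions: M_0 = M_2 = 0.
Hence M_0 = 0, M_1 = 9/4, M_2 = 0.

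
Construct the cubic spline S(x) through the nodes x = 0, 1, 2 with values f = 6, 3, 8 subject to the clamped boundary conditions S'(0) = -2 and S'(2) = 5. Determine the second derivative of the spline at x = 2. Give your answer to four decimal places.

-8.5000

Let m_i = S''(x_i). Step sizes h_i = 1, 1; slopes of the chords Δ_i = (y_(i+1) - y_i)/h_i = -3, 5.
  1·m_0 + 4·m_1 + 1·m_2 = 6(Δ_1 - Δ_0) = 48
Clamped end conditions give two more equations: 2h_0·m_0 + h_0·m_1 = 6(Δ_0 - S'(0)) = -6 and h_1·m_1 + 2h_1·m_2 = 6(S'(2) - Δ_1) = 0.
Hence m_0 = -23/2, m_1 = 17, m_2 = -17/2.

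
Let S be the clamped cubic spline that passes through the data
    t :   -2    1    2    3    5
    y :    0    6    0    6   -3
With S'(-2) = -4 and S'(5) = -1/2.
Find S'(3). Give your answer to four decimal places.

3.6646

With σ_i denoting the second derivative at x_i, h_i = 3, 1, 1, 2, and Δ_i = (y_(i+1) − y_i)/h_i = 2, -6, 6, -9/2:
  3·σ_0 + 8·σ_1 + 1·σ_2 = 6(Δ_1 - Δ_0) = -48
  1·σ_1 + 4·σ_2 + 1·σ_3 = 6(Δ_2 - Δ_1) = 72
  1·σ_2 + 6·σ_3 + 2·σ_4 = 6(Δ_3 - Δ_2) = -63
Clamped end conditions give two more equations: 2h_0·σ_0 + h_0·σ_1 = 6(Δ_0 - S'(-2)) = 36 and h_3·σ_3 + 2h_3·σ_4 = 6(S'(5) - Δ_3) = 24.
Hence σ_0 = 1037/79, σ_1 = -1126/79, σ_2 = 2105/79, σ_3 = -1606/79, σ_4 = 1277/79.
On [3, 5], S'(t) = b_3 + 2c_3·(t - 3) + 3d_3·(t - 3)² with b_3 = Δ_3 - h_3(2σ_3 + σ_4)/6 = 579/158, c_3 = σ_3/2 = -803/79, d_3 = (σ_4 - σ_3)/(6h_3) = 961/316. So S'(3) = 579/158.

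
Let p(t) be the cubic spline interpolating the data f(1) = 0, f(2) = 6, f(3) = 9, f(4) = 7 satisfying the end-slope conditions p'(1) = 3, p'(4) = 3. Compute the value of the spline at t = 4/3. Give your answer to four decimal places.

Put M_i = p'' at the i-th knot. Here h = (1, 1, 1) and Δ = (6, 3, -2), so the interior equations h_(i-1)·M_(i-1) + 2(h_(i-1)+h_i)·M_i + h_i·M_(i+1) = 6(Δ_i − Δ_(i-1)) read
  1·M_0 + 4·M_1 + 1·M_2 = 6(Δ_1 - Δ_0) = -18
  1·M_1 + 4·M_2 + 1·M_3 = 6(Δ_2 - Δ_1) = -30
Clamped end conditions give two more equations: 2h_0·M_0 + h_0·M_1 = 6(Δ_0 - p'(1)) = 18 and h_2·M_2 + 2h_2·M_3 = 6(p'(4) - Δ_2) = 30.
Solving the tridiagonal system: M_0 = 56/5, M_1 = -22/5, M_2 = -58/5, M_3 = 104/5.
On [1, 2], p(t) = 0 + 3·(t - 1) + 28/5·(t - 1)² - 13/5·(t - 1)³.
With (t - 1) = 1/3: p(4/3) = 206/135.

1.5259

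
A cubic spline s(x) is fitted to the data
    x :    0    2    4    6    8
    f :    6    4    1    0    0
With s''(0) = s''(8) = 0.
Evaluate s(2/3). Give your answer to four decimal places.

5.4497

With M_i denoting the second derivative at x_i, h_i = 2, 2, 2, 2, and Δ_i = (y_(i+1) − y_i)/h_i = -1, -3/2, -1/2, 0:
  2·M_0 + 8·M_1 + 2·M_2 = 6(Δ_1 - Δ_0) = -3
  2·M_1 + 8·M_2 + 2·M_3 = 6(Δ_2 - Δ_1) = 6
  2·M_2 + 8·M_3 + 2·M_4 = 6(Δ_3 - Δ_2) = 3
Natural end conditions: M_0 = M_4 = 0.
Forward elimination and back-substitution give M_0 = 0, M_1 = -33/56, M_2 = 6/7, M_3 = 9/56, M_4 = 0.
On [0, 2], s(x) = 6 - 45/56·x + 0·x² - 11/224·x³.
With x = 2/3: s(2/3) = 1030/189.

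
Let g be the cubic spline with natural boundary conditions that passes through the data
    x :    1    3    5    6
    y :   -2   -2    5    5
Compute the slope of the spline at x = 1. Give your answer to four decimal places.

-1.2727

Write m_i for g''(x_i). With h_i = 2, 2, 1 and divided differences Δ_i = 0, 7/2, 0, the continuity of g' gives the tridiagonal system
  2·m_0 + 8·m_1 + 2·m_2 = 6(Δ_1 - Δ_0) = 21
  2·m_1 + 6·m_2 + 1·m_3 = 6(Δ_2 - Δ_1) = -21
Natural end conditions: m_0 = m_3 = 0.
Solving: m_0 = 0, m_1 = 42/11, m_2 = -105/22, m_3 = 0.
On [1, 3], g'(x) = b_0 + 2c_0·(x - 1) + 3d_0·(x - 1)² with b_0 = Δ_0 - h_0(2m_0 + m_1)/6 = -14/11, c_0 = m_0/2 = 0, d_0 = (m_1 - m_0)/(6h_0) = 7/22. So g'(1) = -14/11.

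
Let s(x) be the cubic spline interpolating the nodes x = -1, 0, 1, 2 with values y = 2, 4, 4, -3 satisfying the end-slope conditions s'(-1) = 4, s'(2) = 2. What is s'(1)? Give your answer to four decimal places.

Let M_i = s''(x_i). Step sizes h_i = 1, 1, 1; slopes of the chords Δ_i = (y_(i+1) - y_i)/h_i = 2, 0, -7.
  1·M_0 + 4·M_1 + 1·M_2 = 6(Δ_1 - Δ_0) = -12
  1·M_1 + 4·M_2 + 1·M_3 = 6(Δ_2 - Δ_1) = -42
Clamped end conditions give two more equations: 2h_0·M_0 + h_0·M_1 = 6(Δ_0 - s'(-1)) = -12 and h_2·M_2 + 2h_2·M_3 = 6(s'(2) - Δ_2) = 54.
Hence M_0 = -122/15, M_1 = 64/15, M_2 = -314/15, M_3 = 562/15.
On [1, 2], s'(x) = b_2 + 2c_2·(x - 1) + 3d_2·(x - 1)² with b_2 = Δ_2 - h_2(2M_2 + M_3)/6 = -94/15, c_2 = M_2/2 = -157/15, d_2 = (M_3 - M_2)/(6h_2) = 146/15. So s'(1) = -94/15.

-6.2667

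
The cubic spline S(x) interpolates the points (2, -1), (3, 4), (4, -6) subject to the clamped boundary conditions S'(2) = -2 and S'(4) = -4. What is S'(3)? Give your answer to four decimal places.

With m_i denoting the second derivative at x_i, h_i = 1, 1, and Δ_i = (y_(i+1) − y_i)/h_i = 5, -10:
  1·m_0 + 4·m_1 + 1·m_2 = 6(Δ_1 - Δ_0) = -90
Clamped end conditions give two more equations: 2h_0·m_0 + h_0·m_1 = 6(Δ_0 - S'(2)) = 42 and h_1·m_1 + 2h_1·m_2 = 6(S'(4) - Δ_1) = 36.
Forward elimination and back-substitution give m_0 = 85/2, m_1 = -43, m_2 = 79/2.
On [3, 4], S'(x) = b_1 + 2c_1·(x - 3) + 3d_1·(x - 3)² with b_1 = Δ_1 - h_1(2m_1 + m_2)/6 = -9/4, c_1 = m_1/2 = -43/2, d_1 = (m_2 - m_1)/(6h_1) = 55/4. So S'(3) = -9/4.

-2.2500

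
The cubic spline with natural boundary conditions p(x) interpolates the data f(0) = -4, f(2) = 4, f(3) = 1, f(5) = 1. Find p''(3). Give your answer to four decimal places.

4.2857

Let M_i = p''(x_i). Step sizes h_i = 2, 1, 2; slopes of the chords Δ_i = (y_(i+1) - y_i)/h_i = 4, -3, 0.
  2·M_0 + 6·M_1 + 1·M_2 = 6(Δ_1 - Δ_0) = -42
  1·M_1 + 6·M_2 + 2·M_3 = 6(Δ_2 - Δ_1) = 18
Natural end conditions: M_0 = M_3 = 0.
Forward elimination and back-substitution give M_0 = 0, M_1 = -54/7, M_2 = 30/7, M_3 = 0.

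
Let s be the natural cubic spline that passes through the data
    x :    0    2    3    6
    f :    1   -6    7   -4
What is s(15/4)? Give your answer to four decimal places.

11.5700

Put M_i = s'' at the i-th knot. Here h = (2, 1, 3) and Δ = (-7/2, 13, -11/3), so the interior equations h_(i-1)·M_(i-1) + 2(h_(i-1)+h_i)·M_i + h_i·M_(i+1) = 6(Δ_i − Δ_(i-1)) read
  2·M_0 + 6·M_1 + 1·M_2 = 6(Δ_1 - Δ_0) = 99
  1·M_1 + 8·M_2 + 3·M_3 = 6(Δ_2 - Δ_1) = -100
Natural end conditions: M_0 = M_3 = 0.
Solving: M_0 = 0, M_1 = 892/47, M_2 = -699/47, M_3 = 0.
On [3, 6], s(x) = 7 + 1580/141·(x - 3) - 699/94·(x - 3)² + 233/282·(x - 3)³.
With (x - 3) = 3/4: s(15/4) = 69605/6016.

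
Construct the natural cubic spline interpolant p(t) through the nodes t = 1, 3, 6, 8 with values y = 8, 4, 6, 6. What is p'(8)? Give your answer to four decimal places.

-0.3223

Let m_i = p''(x_i). Step sizes h_i = 2, 3, 2; slopes of the chords Δ_i = (y_(i+1) - y_i)/h_i = -2, 2/3, 0.
  2·m_0 + 10·m_1 + 3·m_2 = 6(Δ_1 - Δ_0) = 16
  3·m_1 + 10·m_2 + 2·m_3 = 6(Δ_2 - Δ_1) = -4
Natural end conditions: m_0 = m_3 = 0.
Solving: m_0 = 0, m_1 = 172/91, m_2 = -88/91, m_3 = 0.
On [6, 8], p'(t) = b_2 + 2c_2·(t - 6) + 3d_2·(t - 6)² with b_2 = Δ_2 - h_2(2m_2 + m_3)/6 = 176/273, c_2 = m_2/2 = -44/91, d_2 = (m_3 - m_2)/(6h_2) = 22/273. So p'(8) = -88/273.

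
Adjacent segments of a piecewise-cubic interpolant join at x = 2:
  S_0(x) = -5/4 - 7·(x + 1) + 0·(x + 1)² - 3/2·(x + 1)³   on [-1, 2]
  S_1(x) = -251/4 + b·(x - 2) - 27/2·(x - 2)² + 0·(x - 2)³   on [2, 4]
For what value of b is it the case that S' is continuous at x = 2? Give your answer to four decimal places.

-47.5000

S_0'(x) = -7 + 0·(x + 1) - 9/2·(x + 1)², so S_0'(2) = -95/2. On the right, S_1'(2) = b, so b = -95/2.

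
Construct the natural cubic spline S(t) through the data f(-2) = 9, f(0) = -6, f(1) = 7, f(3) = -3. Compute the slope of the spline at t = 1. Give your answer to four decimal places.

9.6857

Write m_i for S''(x_i). With h_i = 2, 1, 2 and divided differences Δ_i = -15/2, 13, -5, the continuity of S' gives the tridiagonal system
  2·m_0 + 6·m_1 + 1·m_2 = 6(Δ_1 - Δ_0) = 123
  1·m_1 + 6·m_2 + 2·m_3 = 6(Δ_2 - Δ_1) = -108
Natural end conditions: m_0 = m_3 = 0.
Solving: m_0 = 0, m_1 = 846/35, m_2 = -771/35, m_3 = 0.
On [1, 3], S'(t) = b_2 + 2c_2·(t - 1) + 3d_2·(t - 1)² with b_2 = Δ_2 - h_2(2m_2 + m_3)/6 = 339/35, c_2 = m_2/2 = -771/70, d_2 = (m_3 - m_2)/(6h_2) = 257/140. So S'(1) = 339/35.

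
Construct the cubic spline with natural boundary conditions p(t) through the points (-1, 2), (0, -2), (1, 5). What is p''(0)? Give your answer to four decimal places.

16.5000

Let σ_i = p''(x_i). Step sizes h_i = 1, 1; slopes of the chords Δ_i = (y_(i+1) - y_i)/h_i = -4, 7.
  1·σ_0 + 4·σ_1 + 1·σ_2 = 6(Δ_1 - Δ_0) = 66
Natural end conditions: σ_0 = σ_2 = 0.
Solving the tridiagonal system: σ_0 = 0, σ_1 = 33/2, σ_2 = 0.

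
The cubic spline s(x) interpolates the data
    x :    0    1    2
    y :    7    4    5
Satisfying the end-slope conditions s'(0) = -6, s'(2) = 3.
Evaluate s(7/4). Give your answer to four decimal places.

Put M_i = s'' at the i-th knot. Here h = (1, 1) and Δ = (-3, 1), so the interior equations h_(i-1)·M_(i-1) + 2(h_(i-1)+h_i)·M_i + h_i·M_(i+1) = 6(Δ_i − Δ_(i-1)) read
  1·M_0 + 4·M_1 + 1·M_2 = 6(Δ_1 - Δ_0) = 24
Clamped end conditions give two more equations: 2h_0·M_0 + h_0·M_1 = 6(Δ_0 - s'(0)) = 18 and h_1·M_1 + 2h_1·M_2 = 6(s'(2) - Δ_1) = 12.
Solving the tridiagonal system: M_0 = 15/2, M_1 = 3, M_2 = 9/2.
On [1, 2], s(x) = 4 - 3/4·(x - 1) + 3/2·(x - 1)² + 1/4·(x - 1)³.
With (x - 1) = 3/4: s(7/4) = 1123/256.

4.3867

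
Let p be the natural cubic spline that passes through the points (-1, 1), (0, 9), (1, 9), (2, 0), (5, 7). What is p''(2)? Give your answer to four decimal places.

10.2414

Let M_i = p''(x_i). Step sizes h_i = 1, 1, 1, 3; slopes of the chords Δ_i = (y_(i+1) - y_i)/h_i = 8, 0, -9, 7/3.
  1·M_0 + 4·M_1 + 1·M_2 = 6(Δ_1 - Δ_0) = -48
  1·M_1 + 4·M_2 + 1·M_3 = 6(Δ_2 - Δ_1) = -54
  1·M_2 + 8·M_3 + 3·M_4 = 6(Δ_3 - Δ_2) = 68
Natural end conditions: M_0 = M_4 = 0.
Solving: M_0 = 0, M_1 = -247/29, M_2 = -404/29, M_3 = 297/29, M_4 = 0.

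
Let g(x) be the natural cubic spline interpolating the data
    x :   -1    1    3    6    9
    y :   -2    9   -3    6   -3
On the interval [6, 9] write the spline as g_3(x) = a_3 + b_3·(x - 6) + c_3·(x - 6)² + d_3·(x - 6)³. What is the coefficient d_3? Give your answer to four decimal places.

Put M_i = g'' at the i-th knot. Here h = (2, 2, 3, 3) and Δ = (11/2, -6, 3, -3), so the interior equations h_(i-1)·M_(i-1) + 2(h_(i-1)+h_i)·M_i + h_i·M_(i+1) = 6(Δ_i − Δ_(i-1)) read
  2·M_0 + 8·M_1 + 2·M_2 = 6(Δ_1 - Δ_0) = -69
  2·M_1 + 10·M_2 + 3·M_3 = 6(Δ_2 - Δ_1) = 54
  3·M_2 + 12·M_3 + 3·M_4 = 6(Δ_3 - Δ_2) = -36
Natural end conditions: M_0 = M_4 = 0.
Hence M_0 = 0, M_1 = -3057/280, M_2 = 321/35, M_3 = -741/140, M_4 = 0.
On [6, 9], with g_3(x) = a_3 + b_3·(x - 6) + c_3·(x - 6)² + d_3·(x - 6)³: c_3 = M_3/2 = -741/280, d_3 = (M_4 - M_3)/(6h_3) = 247/840, b_3 = Δ_3 - h_3(2M_3 + M_4)/6 = 321/140.

0.2940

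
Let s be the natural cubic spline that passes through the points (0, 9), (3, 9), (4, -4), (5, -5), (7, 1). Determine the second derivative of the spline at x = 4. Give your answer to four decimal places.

Write m_i for s''(x_i). With h_i = 3, 1, 1, 2 and divided differences Δ_i = 0, -13, -1, 3, the continuity of s' gives the tridiagonal system
  3·m_0 + 8·m_1 + 1·m_2 = 6(Δ_1 - Δ_0) = -78
  1·m_1 + 4·m_2 + 1·m_3 = 6(Δ_2 - Δ_1) = 72
  1·m_2 + 6·m_3 + 2·m_4 = 6(Δ_3 - Δ_2) = 24
Natural end conditions: m_0 = m_4 = 0.
Solving: m_0 = 0, m_1 = -1101/89, m_2 = 1866/89, m_3 = 45/89, m_4 = 0.

20.9663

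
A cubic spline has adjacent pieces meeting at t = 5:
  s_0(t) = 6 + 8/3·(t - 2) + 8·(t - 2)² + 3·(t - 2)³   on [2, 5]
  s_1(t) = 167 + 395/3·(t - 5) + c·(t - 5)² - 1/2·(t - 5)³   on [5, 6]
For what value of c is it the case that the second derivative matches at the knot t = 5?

35

s_0''(t) = 16 + 18·(t - 2), so s_0''(5) = 70. On the right, s_1''(5) = 2c, so c = 35.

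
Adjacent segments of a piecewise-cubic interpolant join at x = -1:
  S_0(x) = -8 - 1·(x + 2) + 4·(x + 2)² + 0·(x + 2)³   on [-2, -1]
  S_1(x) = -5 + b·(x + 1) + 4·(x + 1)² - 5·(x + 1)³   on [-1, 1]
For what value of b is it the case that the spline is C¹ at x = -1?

S_0'(x) = -1 + 8·(x + 2) + 0·(x + 2)², so S_0'(-1) = 7. On the right, S_1'(-1) = b, so b = 7.

7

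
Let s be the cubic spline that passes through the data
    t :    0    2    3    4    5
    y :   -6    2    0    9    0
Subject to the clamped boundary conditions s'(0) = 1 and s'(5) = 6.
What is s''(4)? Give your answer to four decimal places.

Put M_i = s'' at the i-th knot. Here h = (2, 1, 1, 1) and Δ = (4, -2, 9, -9), so the interior equations h_(i-1)·M_(i-1) + 2(h_(i-1)+h_i)·M_i + h_i·M_(i+1) = 6(Δ_i − Δ_(i-1)) read
  2·M_0 + 6·M_1 + 1·M_2 = 6(Δ_1 - Δ_0) = -36
  1·M_1 + 4·M_2 + 1·M_3 = 6(Δ_2 - Δ_1) = 66
  1·M_2 + 4·M_3 + 1·M_4 = 6(Δ_3 - Δ_2) = -108
Clamped end conditions give two more equations: 2h_0·M_0 + h_0·M_1 = 6(Δ_0 - s'(0)) = 18 and h_3·M_3 + 2h_3·M_4 = 6(s'(5) - Δ_3) = 90.
Hence M_0 = 1015/82, M_1 = -646/41, M_2 = 1385/41, M_3 = -2188/41, M_4 = 2939/41.

-53.3659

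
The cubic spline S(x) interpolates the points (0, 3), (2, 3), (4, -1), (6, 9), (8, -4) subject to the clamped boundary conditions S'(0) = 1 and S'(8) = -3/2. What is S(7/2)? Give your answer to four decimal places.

Put M_i = S'' at the i-th knot. Here h = (2, 2, 2, 2) and Δ = (0, -2, 5, -13/2), so the interior equations h_(i-1)·M_(i-1) + 2(h_(i-1)+h_i)·M_i + h_i·M_(i+1) = 6(Δ_i − Δ_(i-1)) read
  2·M_0 + 8·M_1 + 2·M_2 = 6(Δ_1 - Δ_0) = -12
  2·M_1 + 8·M_2 + 2·M_3 = 6(Δ_2 - Δ_1) = 42
  2·M_2 + 8·M_3 + 2·M_4 = 6(Δ_3 - Δ_2) = -69
Clamped end conditions give two more equations: 2h_0·M_0 + h_0·M_1 = 6(Δ_0 - S'(0)) = -6 and h_3·M_3 + 2h_3·M_4 = 6(S'(8) - Δ_3) = 30.
Solving: M_0 = 4/7, M_1 = -29/7, M_2 = 10, M_3 = -104/7, M_4 = 209/14.
On [2, 4], S(x) = 3 - 18/7·(x - 2) - 29/14·(x - 2)² + 33/28·(x - 2)³.
With (x - 2) = 3/2: S(7/2) = -345/224.

-1.5402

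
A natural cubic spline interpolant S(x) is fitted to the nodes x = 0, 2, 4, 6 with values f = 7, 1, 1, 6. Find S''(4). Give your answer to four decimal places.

Let M_i = S''(x_i). Step sizes h_i = 2, 2, 2; slopes of the chords Δ_i = (y_(i+1) - y_i)/h_i = -3, 0, 5/2.
  2·M_0 + 8·M_1 + 2·M_2 = 6(Δ_1 - Δ_0) = 18
  2·M_1 + 8·M_2 + 2·M_3 = 6(Δ_2 - Δ_1) = 15
Natural end conditions: M_0 = M_3 = 0.
Forward elimination and back-substitution give M_0 = 0, M_1 = 19/10, M_2 = 7/5, M_3 = 0.

1.4000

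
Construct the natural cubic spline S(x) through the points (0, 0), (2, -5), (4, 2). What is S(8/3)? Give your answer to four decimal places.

Put m_i = S'' at the i-th knot. Here h = (2, 2) and Δ = (-5/2, 7/2), so the interior equations h_(i-1)·m_(i-1) + 2(h_(i-1)+h_i)·m_i + h_i·m_(i+1) = 6(Δ_i − Δ_(i-1)) read
  2·m_0 + 8·m_1 + 2·m_2 = 6(Δ_1 - Δ_0) = 36
Natural end conditions: m_0 = m_2 = 0.
Hence m_0 = 0, m_1 = 9/2, m_2 = 0.
On [2, 4], S(x) = -5 + 1/2·(x - 2) + 9/4·(x - 2)² - 3/8·(x - 2)³.
With (x - 2) = 2/3: S(8/3) = -34/9.

-3.7778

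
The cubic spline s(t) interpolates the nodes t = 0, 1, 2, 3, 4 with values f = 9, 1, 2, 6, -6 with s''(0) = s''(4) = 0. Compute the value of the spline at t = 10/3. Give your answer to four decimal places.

3.6071

Let m_i = s''(x_i). Step sizes h_i = 1, 1, 1, 1; slopes of the chords Δ_i = (y_(i+1) - y_i)/h_i = -8, 1, 4, -12.
  1·m_0 + 4·m_1 + 1·m_2 = 6(Δ_1 - Δ_0) = 54
  1·m_1 + 4·m_2 + 1·m_3 = 6(Δ_2 - Δ_1) = 18
  1·m_2 + 4·m_3 + 1·m_4 = 6(Δ_3 - Δ_2) = -96
Natural end conditions: m_0 = m_4 = 0.
Hence m_0 = 0, m_1 = 321/28, m_2 = 57/7, m_3 = -729/28, m_4 = 0.
On [3, 4], s(t) = 6 - 93/28·(t - 3) - 729/56·(t - 3)² + 243/56·(t - 3)³.
With (t - 3) = 1/3: s(10/3) = 101/28.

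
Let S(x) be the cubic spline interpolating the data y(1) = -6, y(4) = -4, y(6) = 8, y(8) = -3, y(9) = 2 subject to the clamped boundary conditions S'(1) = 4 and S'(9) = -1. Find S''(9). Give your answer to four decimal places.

With M_i denoting the second derivative at x_i, h_i = 3, 2, 2, 1, and Δ_i = (y_(i+1) − y_i)/h_i = 2/3, 6, -11/2, 5:
  3·M_0 + 10·M_1 + 2·M_2 = 6(Δ_1 - Δ_0) = 32
  2·M_1 + 8·M_2 + 2·M_3 = 6(Δ_2 - Δ_1) = -69
  2·M_2 + 6·M_3 + 1·M_4 = 6(Δ_3 - Δ_2) = 63
Clamped end conditions give two more equations: 2h_0·M_0 + h_0·M_1 = 6(Δ_0 - S'(1)) = -20 and h_3·M_3 + 2h_3·M_4 = 6(S'(9) - Δ_3) = -36.
Hence M_0 = -4883/636, M_1 = 921/106, M_2 = -6753/424, M_3 = 2175/106, M_4 = -5991/212.

-28.2594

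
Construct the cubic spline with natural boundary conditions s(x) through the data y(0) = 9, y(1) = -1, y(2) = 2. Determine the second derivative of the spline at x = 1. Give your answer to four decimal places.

19.5000

With M_i denoting the second derivative at x_i, h_i = 1, 1, and Δ_i = (y_(i+1) − y_i)/h_i = -10, 3:
  1·M_0 + 4·M_1 + 1·M_2 = 6(Δ_1 - Δ_0) = 78
Natural end conditions: M_0 = M_2 = 0.
Forward elimination and back-substitution give M_0 = 0, M_1 = 39/2, M_2 = 0.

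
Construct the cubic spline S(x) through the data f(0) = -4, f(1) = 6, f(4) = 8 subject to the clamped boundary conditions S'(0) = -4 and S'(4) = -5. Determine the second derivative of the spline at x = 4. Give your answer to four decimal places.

1.0833

Write M_i for S''(x_i). With h_i = 1, 3 and divided differences Δ_i = 10, 2/3, the continuity of S' gives the tridiagonal system
  1·M_0 + 8·M_1 + 3·M_2 = 6(Δ_1 - Δ_0) = -56
Clamped end conditions give two more equations: 2h_0·M_0 + h_0·M_1 = 6(Δ_0 - S'(0)) = 84 and h_1·M_1 + 2h_1·M_2 = 6(S'(4) - Δ_1) = -34.
Hence M_0 = 195/4, M_1 = -27/2, M_2 = 13/12.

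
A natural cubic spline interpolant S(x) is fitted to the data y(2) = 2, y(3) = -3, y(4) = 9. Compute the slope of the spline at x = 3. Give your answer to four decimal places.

3.5000

Write m_i for S''(x_i). With h_i = 1, 1 and divided differences Δ_i = -5, 12, the continuity of S' gives the tridiagonal system
  1·m_0 + 4·m_1 + 1·m_2 = 6(Δ_1 - Δ_0) = 102
Natural end conditions: m_0 = m_2 = 0.
Solving the tridiagonal system: m_0 = 0, m_1 = 51/2, m_2 = 0.
On [3, 4], S'(x) = b_1 + 2c_1·(x - 3) + 3d_1·(x - 3)² with b_1 = Δ_1 - h_1(2m_1 + m_2)/6 = 7/2, c_1 = m_1/2 = 51/4, d_1 = (m_2 - m_1)/(6h_1) = -17/4. So S'(3) = 7/2.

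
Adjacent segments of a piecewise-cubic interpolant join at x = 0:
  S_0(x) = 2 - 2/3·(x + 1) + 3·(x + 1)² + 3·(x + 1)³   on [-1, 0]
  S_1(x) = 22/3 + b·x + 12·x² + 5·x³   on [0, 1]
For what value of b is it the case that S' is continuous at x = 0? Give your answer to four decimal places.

14.3333

S_0'(x) = -2/3 + 6·(x + 1) + 9·(x + 1)², so S_0'(0) = 43/3. On the right, S_1'(0) = b, so b = 43/3.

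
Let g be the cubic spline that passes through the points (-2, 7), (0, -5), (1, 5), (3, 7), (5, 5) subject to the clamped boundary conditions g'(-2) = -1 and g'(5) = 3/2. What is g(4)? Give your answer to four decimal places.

4.9283

Put M_i = g'' at the i-th knot. Here h = (2, 1, 2, 2) and Δ = (-6, 10, 1, -1), so the interior equations h_(i-1)·M_(i-1) + 2(h_(i-1)+h_i)·M_i + h_i·M_(i+1) = 6(Δ_i − Δ_(i-1)) read
  2·M_0 + 6·M_1 + 1·M_2 = 6(Δ_1 - Δ_0) = 96
  1·M_1 + 6·M_2 + 2·M_3 = 6(Δ_2 - Δ_1) = -54
  2·M_2 + 8·M_3 + 2·M_4 = 6(Δ_3 - Δ_2) = -12
Clamped end conditions give two more equations: 2h_0·M_0 + h_0·M_1 = 6(Δ_0 - g'(-2)) = -30 and h_3·M_3 + 2h_3·M_4 = 6(g'(5) - Δ_3) = 15.
Hence M_0 = -1217/61, M_1 = 1519/61, M_2 = -824/61, M_3 = 131/122, M_4 = 196/61.
On [3, 5], g(x) = 7 - 170/61·(x - 3) + 131/244·(x - 3)² + 87/488·(x - 3)³.
With (x - 3) = 1: g(4) = 2405/488.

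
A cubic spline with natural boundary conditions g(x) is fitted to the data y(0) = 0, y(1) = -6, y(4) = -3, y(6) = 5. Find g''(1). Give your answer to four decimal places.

5.1549

With σ_i denoting the second derivative at x_i, h_i = 1, 3, 2, and Δ_i = (y_(i+1) − y_i)/h_i = -6, 1, 4:
  1·σ_0 + 8·σ_1 + 3·σ_2 = 6(Δ_1 - Δ_0) = 42
  3·σ_1 + 10·σ_2 + 2·σ_3 = 6(Δ_2 - Δ_1) = 18
Natural end conditions: σ_0 = σ_3 = 0.
Solving: σ_0 = 0, σ_1 = 366/71, σ_2 = 18/71, σ_3 = 0.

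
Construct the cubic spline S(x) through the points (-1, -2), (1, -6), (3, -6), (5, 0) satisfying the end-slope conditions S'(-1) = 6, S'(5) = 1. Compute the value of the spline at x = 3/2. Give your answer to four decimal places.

Let M_i = S''(x_i). Step sizes h_i = 2, 2, 2; slopes of the chords Δ_i = (y_(i+1) - y_i)/h_i = -2, 0, 3.
  2·M_0 + 8·M_1 + 2·M_2 = 6(Δ_1 - Δ_0) = 12
  2·M_1 + 8·M_2 + 2·M_3 = 6(Δ_2 - Δ_1) = 18
Clamped end conditions give two more equations: 2h_0·M_0 + h_0·M_1 = 6(Δ_0 - S'(-1)) = -48 and h_2·M_2 + 2h_2·M_3 = 6(S'(5) - Δ_2) = -12.
Solving: M_0 = -214/15, M_1 = 68/15, M_2 = 32/15, M_3 = -61/15.
On [1, 3], S(x) = -6 - 56/15·(x - 1) + 34/15·(x - 1)² - 1/5·(x - 1)³.
With (x - 1) = 1/2: S(3/2) = -293/40.

-7.3250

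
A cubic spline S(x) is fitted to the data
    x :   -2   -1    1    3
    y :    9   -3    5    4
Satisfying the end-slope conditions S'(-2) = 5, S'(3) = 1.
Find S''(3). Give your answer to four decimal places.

Put M_i = S'' at the i-th knot. Here h = (1, 2, 2) and Δ = (-12, 4, -1/2), so the interior equations h_(i-1)·M_(i-1) + 2(h_(i-1)+h_i)·M_i + h_i·M_(i+1) = 6(Δ_i − Δ_(i-1)) read
  1·M_0 + 6·M_1 + 2·M_2 = 6(Δ_1 - Δ_0) = 96
  2·M_1 + 8·M_2 + 2·M_3 = 6(Δ_2 - Δ_1) = -27
Clamped end conditions give two more equations: 2h_0·M_0 + h_0·M_1 = 6(Δ_0 - S'(-2)) = -102 and h_2·M_2 + 2h_2·M_3 = 6(S'(3) - Δ_2) = 9.
Hence M_0 = -1537/23, M_1 = 728/23, M_2 = -623/46, M_3 = 415/46.

9.0217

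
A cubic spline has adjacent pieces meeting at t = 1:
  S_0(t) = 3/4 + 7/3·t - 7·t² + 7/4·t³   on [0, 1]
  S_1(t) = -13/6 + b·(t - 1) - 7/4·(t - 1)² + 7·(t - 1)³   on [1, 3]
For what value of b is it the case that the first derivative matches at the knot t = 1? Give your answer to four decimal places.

S_0'(t) = 7/3 - 14·t + 21/4·t², so S_0'(1) = -77/12. On the right, S_1'(1) = b, so b = -77/12.

-6.4167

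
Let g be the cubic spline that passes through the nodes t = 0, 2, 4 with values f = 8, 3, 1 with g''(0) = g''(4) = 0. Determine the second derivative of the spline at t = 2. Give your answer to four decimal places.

1.1250

Write M_i for g''(x_i). With h_i = 2, 2 and divided differences Δ_i = -5/2, -1, the continuity of g' gives the tridiagonal system
  2·M_0 + 8·M_1 + 2·M_2 = 6(Δ_1 - Δ_0) = 9
Natural end conditions: M_0 = M_2 = 0.
Hence M_0 = 0, M_1 = 9/8, M_2 = 0.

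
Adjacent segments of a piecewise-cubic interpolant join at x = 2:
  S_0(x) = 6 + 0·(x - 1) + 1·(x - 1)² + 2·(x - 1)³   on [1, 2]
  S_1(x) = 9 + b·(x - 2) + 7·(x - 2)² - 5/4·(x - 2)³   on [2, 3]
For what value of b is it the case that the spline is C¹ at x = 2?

S_0'(x) = 0 + 2·(x - 1) + 6·(x - 1)², so S_0'(2) = 8. On the right, S_1'(2) = b, so b = 8.

8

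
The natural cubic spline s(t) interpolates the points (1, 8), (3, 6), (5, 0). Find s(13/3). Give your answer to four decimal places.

2.2963

Write M_i for s''(x_i). With h_i = 2, 2 and divided differences Δ_i = -1, -3, the continuity of s' gives the tridiagonal system
  2·M_0 + 8·M_1 + 2·M_2 = 6(Δ_1 - Δ_0) = -12
Natural end conditions: M_0 = M_2 = 0.
Solving: M_0 = 0, M_1 = -3/2, M_2 = 0.
On [3, 5], s(t) = 6 - 2·(t - 3) - 3/4·(t - 3)² + 1/8·(t - 3)³.
With (t - 3) = 4/3: s(13/3) = 62/27.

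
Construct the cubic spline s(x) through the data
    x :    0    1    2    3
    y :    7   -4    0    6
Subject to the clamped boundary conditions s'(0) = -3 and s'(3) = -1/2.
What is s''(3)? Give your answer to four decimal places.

Write m_i for s''(x_i). With h_i = 1, 1, 1 and divided differences Δ_i = -11, 4, 6, the continuity of s' gives the tridiagonal system
  1·m_0 + 4·m_1 + 1·m_2 = 6(Δ_1 - Δ_0) = 90
  1·m_1 + 4·m_2 + 1·m_3 = 6(Δ_2 - Δ_1) = 12
Clamped end conditions give two more equations: 2h_0·m_0 + h_0·m_1 = 6(Δ_0 - s'(0)) = -48 and h_2·m_2 + 2h_2·m_3 = 6(s'(3) - Δ_2) = -39.
Solving the tridiagonal system: m_0 = -121/3, m_1 = 98/3, m_2 = -1/3, m_3 = -58/3.

-19.3333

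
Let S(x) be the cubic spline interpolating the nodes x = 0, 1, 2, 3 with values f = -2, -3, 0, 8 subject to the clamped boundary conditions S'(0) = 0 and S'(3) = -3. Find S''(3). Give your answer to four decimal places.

-41.6000

Write m_i for S''(x_i). With h_i = 1, 1, 1 and divided differences Δ_i = -1, 3, 8, the continuity of S' gives the tridiagonal system
  1·m_0 + 4·m_1 + 1·m_2 = 6(Δ_1 - Δ_0) = 24
  1·m_1 + 4·m_2 + 1·m_3 = 6(Δ_2 - Δ_1) = 30
Clamped end conditions give two more equations: 2h_0·m_0 + h_0·m_1 = 6(Δ_0 - S'(0)) = -6 and h_2·m_2 + 2h_2·m_3 = 6(S'(3) - Δ_2) = -66.
Hence m_0 = -22/5, m_1 = 14/5, m_2 = 86/5, m_3 = -208/5.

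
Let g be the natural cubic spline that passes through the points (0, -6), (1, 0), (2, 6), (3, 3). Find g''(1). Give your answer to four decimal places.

Put M_i = g'' at the i-th knot. Here h = (1, 1, 1) and Δ = (6, 6, -3), so the interior equations h_(i-1)·M_(i-1) + 2(h_(i-1)+h_i)·M_i + h_i·M_(i+1) = 6(Δ_i − Δ_(i-1)) read
  1·M_0 + 4·M_1 + 1·M_2 = 6(Δ_1 - Δ_0) = 0
  1·M_1 + 4·M_2 + 1·M_3 = 6(Δ_2 - Δ_1) = -54
Natural end conditions: M_0 = M_3 = 0.
Forward elimination and back-substitution give M_0 = 0, M_1 = 18/5, M_2 = -72/5, M_3 = 0.

3.6000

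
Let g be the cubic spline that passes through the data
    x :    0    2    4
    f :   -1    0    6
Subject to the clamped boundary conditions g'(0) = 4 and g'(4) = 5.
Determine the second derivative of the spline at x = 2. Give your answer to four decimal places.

3.2500

Put σ_i = g'' at the i-th knot. Here h = (2, 2) and Δ = (1/2, 3), so the interior equations h_(i-1)·σ_(i-1) + 2(h_(i-1)+h_i)·σ_i + h_i·σ_(i+1) = 6(Δ_i − Δ_(i-1)) read
  2·σ_0 + 8·σ_1 + 2·σ_2 = 6(Δ_1 - Δ_0) = 15
Clamped end conditions give two more equations: 2h_0·σ_0 + h_0·σ_1 = 6(Δ_0 - g'(0)) = -21 and h_1·σ_1 + 2h_1·σ_2 = 6(g'(4) - Δ_1) = 12.
Hence σ_0 = -55/8, σ_1 = 13/4, σ_2 = 11/8.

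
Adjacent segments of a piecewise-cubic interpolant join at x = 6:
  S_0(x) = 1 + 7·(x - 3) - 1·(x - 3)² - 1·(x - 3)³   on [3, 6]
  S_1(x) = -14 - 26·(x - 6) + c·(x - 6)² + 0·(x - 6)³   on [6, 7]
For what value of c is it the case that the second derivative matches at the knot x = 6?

-10

S_0''(x) = -2 - 6·(x - 3), so S_0''(6) = -20. On the right, S_1''(6) = 2c, so c = -10.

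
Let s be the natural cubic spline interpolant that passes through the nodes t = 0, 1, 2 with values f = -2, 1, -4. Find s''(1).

Let m_i = s''(x_i). Step sizes h_i = 1, 1; slopes of the chords Δ_i = (y_(i+1) - y_i)/h_i = 3, -5.
  1·m_0 + 4·m_1 + 1·m_2 = 6(Δ_1 - Δ_0) = -48
Natural end conditions: m_0 = m_2 = 0.
Forward elimination and back-substitution give m_0 = 0, m_1 = -12, m_2 = 0.

-12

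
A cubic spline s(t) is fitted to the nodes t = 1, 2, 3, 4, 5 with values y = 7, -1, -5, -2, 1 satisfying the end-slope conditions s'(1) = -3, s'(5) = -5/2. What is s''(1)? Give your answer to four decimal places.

Put σ_i = s'' at the i-th knot. Here h = (1, 1, 1, 1) and Δ = (-8, -4, 3, 3), so the interior equations h_(i-1)·σ_(i-1) + 2(h_(i-1)+h_i)·σ_i + h_i·σ_(i+1) = 6(Δ_i − Δ_(i-1)) read
  1·σ_0 + 4·σ_1 + 1·σ_2 = 6(Δ_1 - Δ_0) = 24
  1·σ_1 + 4·σ_2 + 1·σ_3 = 6(Δ_2 - Δ_1) = 42
  1·σ_2 + 4·σ_3 + 1·σ_4 = 6(Δ_3 - Δ_2) = 0
Clamped end conditions give two more equations: 2h_0·σ_0 + h_0·σ_1 = 6(Δ_0 - s'(1)) = -30 and h_3·σ_3 + 2h_3·σ_4 = 6(s'(5) - Δ_3) = -33.
Solving the tridiagonal system: σ_0 = -1091/56, σ_1 = 251/28, σ_2 = 61/8, σ_3 = 71/28, σ_4 = -995/56.

-19.4821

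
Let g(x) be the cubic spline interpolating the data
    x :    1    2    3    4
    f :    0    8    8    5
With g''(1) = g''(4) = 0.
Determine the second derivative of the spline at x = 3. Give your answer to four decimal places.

-1.6000

Let M_i = g''(x_i). Step sizes h_i = 1, 1, 1; slopes of the chords Δ_i = (y_(i+1) - y_i)/h_i = 8, 0, -3.
  1·M_0 + 4·M_1 + 1·M_2 = 6(Δ_1 - Δ_0) = -48
  1·M_1 + 4·M_2 + 1·M_3 = 6(Δ_2 - Δ_1) = -18
Natural end conditions: M_0 = M_3 = 0.
Hence M_0 = 0, M_1 = -58/5, M_2 = -8/5, M_3 = 0.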